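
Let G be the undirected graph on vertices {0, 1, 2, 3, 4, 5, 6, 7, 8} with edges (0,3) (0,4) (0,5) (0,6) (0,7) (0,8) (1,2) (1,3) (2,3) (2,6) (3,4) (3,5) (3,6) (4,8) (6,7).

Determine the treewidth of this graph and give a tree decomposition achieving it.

Treewidth 2.
One such decomposition:
Bags: B1 = {0, 3, 6}  B2 = {0, 3, 4}  B3 = {2, 3, 6}  B4 = {0, 6, 7}  B5 = {1, 2, 3}  B6 = {0, 3, 5}  B7 = {0, 4, 8}
Tree: B1–B2, B1–B3, B1–B4, B3–B5, B2–B6, B2–B7

Every bag has size at most 3, so the width is 3 − 1 = 2 and tw(G) ≤ 2. On the other hand G contains the 3-clique {0, 4, 8}. A clique must lie in a single bag of any decomposition, so no decomposition can have width below 2. Therefore the treewidth is 2.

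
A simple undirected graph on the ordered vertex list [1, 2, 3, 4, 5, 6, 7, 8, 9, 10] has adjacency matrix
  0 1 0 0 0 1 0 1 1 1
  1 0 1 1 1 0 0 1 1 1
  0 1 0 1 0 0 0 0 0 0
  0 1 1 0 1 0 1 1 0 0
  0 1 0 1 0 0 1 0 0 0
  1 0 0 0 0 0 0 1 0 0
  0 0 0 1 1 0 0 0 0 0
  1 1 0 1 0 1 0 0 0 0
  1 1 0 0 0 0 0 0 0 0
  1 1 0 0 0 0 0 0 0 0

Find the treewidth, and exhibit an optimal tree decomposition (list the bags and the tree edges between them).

Every bag has size at most 3, so the width is 3 − 1 = 2 and tw(G) ≤ 2. Conversely, {1, 2, 8} is a clique of size 3, and the vertices of any clique must share a bag in every tree decomposition; so some bag has ≥ 3 vertices and tw(G) ≥ 2. Therefore the treewidth is 2.

Treewidth 2.
Bags: B1 = {2, 4, 8}  B2 = {1, 2, 8}  B3 = {2, 4, 5}  B4 = {1, 2, 10}  B5 = {4, 5, 7}  B6 = {1, 2, 9}  B7 = {1, 6, 8}  B8 = {2, 3, 4}
Tree: B1–B2, B1–B3, B2–B4, B3–B5, B2–B6, B2–B7, B1–B8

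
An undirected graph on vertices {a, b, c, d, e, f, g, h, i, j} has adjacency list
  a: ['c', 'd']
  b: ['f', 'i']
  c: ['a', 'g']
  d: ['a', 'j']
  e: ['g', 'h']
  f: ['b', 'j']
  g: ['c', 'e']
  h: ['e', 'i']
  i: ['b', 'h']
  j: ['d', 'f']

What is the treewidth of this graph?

A width-2 tree decomposition is:
Bags: B1 = {e, g, h}  B2 = {g, h, i}  B3 = {b, g, i}  B4 = {b, f, g}  B5 = {f, g, j}  B6 = {d, g, j}  B7 = {a, d, g}  B8 = {a, c, g}
Tree: B1–B2, B2–B3, B3–B4, B4–B5, B5–B6, B6–B7, B7–B8
Every bag has size at most 3, so the width is 3 − 1 = 2 and tw(G) ≤ 2. Since g–e–h–i–b–f–j–d–a–c–g is a cycle in G, G is not acyclic. Forests are exactly the graphs of treewidth ≤ 1, so tw(G) ≥ 2. Combining the bounds, tw(G) = 2.

2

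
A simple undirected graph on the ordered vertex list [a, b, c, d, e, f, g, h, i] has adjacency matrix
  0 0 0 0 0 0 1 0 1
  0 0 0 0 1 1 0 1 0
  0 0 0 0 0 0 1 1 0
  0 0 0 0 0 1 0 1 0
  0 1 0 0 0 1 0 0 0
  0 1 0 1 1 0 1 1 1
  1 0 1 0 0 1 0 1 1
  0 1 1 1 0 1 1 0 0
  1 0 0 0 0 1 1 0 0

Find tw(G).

2

A width-2 tree decomposition is:
Bags: B1 = {b, f, h}  B2 = {b, e, f}  B3 = {f, g, h}  B4 = {c, g, h}  B5 = {f, g, i}  B6 = {a, g, i}  B7 = {d, f, h}
Tree: B1–B2, B1–B3, B3–B4, B3–B5, B5–B6, B3–B7
The largest bag has 3 vertices, giving width 2; this decomposition certifies tw(G) ≤ 2. Conversely, {a, g, i} is a clique of size 3, and the vertices of any clique must share a bag in every tree decomposition; so some bag has ≥ 3 vertices and tw(G) ≥ 2. Therefore the treewidth is 2.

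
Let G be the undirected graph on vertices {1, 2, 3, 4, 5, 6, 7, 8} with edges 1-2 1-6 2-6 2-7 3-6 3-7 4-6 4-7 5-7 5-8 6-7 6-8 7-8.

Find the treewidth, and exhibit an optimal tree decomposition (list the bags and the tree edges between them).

Treewidth 2.
One optimal decomposition is:
Bags: B1 = {2, 6, 7}  B2 = {3, 6, 7}  B3 = {6, 7, 8}  B4 = {4, 6, 7}  B5 = {1, 2, 6}  B6 = {5, 7, 8}
Tree: B1–B2, B2–B3, B1–B4, B1–B5, B3–B6

Each bag holds 3 vertices, so the decomposition has width 2, which upper-bounds the treewidth. For the lower bound, the 3 vertices {5, 7, 8} are pairwise adjacent, and any tree decomposition puts a clique entirely inside one bag — forcing width ≥ 2. Hence tw(G) = 2 exactly.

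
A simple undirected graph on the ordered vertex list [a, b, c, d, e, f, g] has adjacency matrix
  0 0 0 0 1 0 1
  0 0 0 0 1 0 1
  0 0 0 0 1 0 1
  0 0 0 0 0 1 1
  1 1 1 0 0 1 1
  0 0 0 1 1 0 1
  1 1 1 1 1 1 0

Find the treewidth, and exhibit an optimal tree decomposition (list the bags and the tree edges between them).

Every bag has size at most 3, so the width is 3 − 1 = 2 and tw(G) ≤ 2. Conversely, {d, f, g} is a clique of size 3, and the vertices of any clique must share a bag in every tree decomposition; so some bag has ≥ 3 vertices and tw(G) ≥ 2. Hence tw(G) = 2 exactly.

Treewidth 2.
One such decomposition:
Bags: B1 = {e, f, g}  B2 = {b, e, g}  B3 = {a, e, g}  B4 = {c, e, g}  B5 = {d, f, g}
Tree: B1–B2, B1–B3, B3–B4, B1–B5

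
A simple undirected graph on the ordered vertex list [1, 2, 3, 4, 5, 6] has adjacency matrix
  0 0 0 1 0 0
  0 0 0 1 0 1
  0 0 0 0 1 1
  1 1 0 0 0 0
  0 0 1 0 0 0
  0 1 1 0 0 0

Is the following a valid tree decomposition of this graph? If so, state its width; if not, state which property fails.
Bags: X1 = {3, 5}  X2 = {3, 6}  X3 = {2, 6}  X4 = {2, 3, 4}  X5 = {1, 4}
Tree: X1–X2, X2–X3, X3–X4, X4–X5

No — bags containing vertex 3 are not connected in the tree.

A tree decomposition must satisfy three properties: every vertex lies in some bag; for every edge, both endpoints lie together in some bag; and for every vertex, the bags containing it form a connected subtree. Here bags containing vertex 3 are not connected in the tree, so the decomposition is invalid.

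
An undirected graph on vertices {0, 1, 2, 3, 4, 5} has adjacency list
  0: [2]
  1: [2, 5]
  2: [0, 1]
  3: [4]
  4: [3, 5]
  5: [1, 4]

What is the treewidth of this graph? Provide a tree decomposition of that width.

The largest bag has 2 vertices, giving width 1; this decomposition certifies tw(G) ≤ 1. Since G has at least one edge (e.g. 0–2), it is not an edgeless graph, so tw(G) ≥ 1. Therefore the treewidth is 1.

Treewidth 1.
One such decomposition:
Bags: B1 = {0, 2}  B2 = {1, 2}  B3 = {1, 5}  B4 = {4, 5}  B5 = {3, 4}
Tree: B1–B2, B2–B3, B3–B4, B4–B5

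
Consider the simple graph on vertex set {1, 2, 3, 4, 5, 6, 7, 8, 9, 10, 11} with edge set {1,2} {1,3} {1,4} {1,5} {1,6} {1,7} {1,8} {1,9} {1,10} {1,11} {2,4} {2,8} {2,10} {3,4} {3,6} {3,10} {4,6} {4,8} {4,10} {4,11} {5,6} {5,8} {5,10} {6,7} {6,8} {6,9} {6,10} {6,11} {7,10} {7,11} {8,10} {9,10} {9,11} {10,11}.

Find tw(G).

4

A width-4 tree decomposition is:
Bags: B1 = {1, 3, 4, 6, 10}  B2 = {1, 4, 6, 10, 11}  B3 = {1, 6, 7, 10, 11}  B4 = {1, 4, 6, 8, 10}  B5 = {1, 6, 9, 10, 11}  B6 = {1, 2, 4, 8, 10}  B7 = {1, 5, 6, 8, 10}
Tree: B1–B2, B2–B3, B2–B4, B3–B5, B4–B6, B4–B7
The largest bag has 5 vertices, giving width 4; this decomposition certifies tw(G) ≤ 4. Conversely, {1, 2, 4, 8, 10} is a clique of size 5, and the vertices of any clique must share a bag in every tree decomposition; so some bag has ≥ 5 vertices and tw(G) ≥ 4. Therefore the treewidth is 4.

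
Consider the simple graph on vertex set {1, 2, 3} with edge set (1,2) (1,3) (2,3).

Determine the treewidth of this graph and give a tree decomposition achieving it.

A single bag containing all 3 vertices is trivially a valid decomposition of width 2. For the lower bound, the 3 vertices {1, 2, 3} are pairwise adjacent, and any tree decomposition puts a clique entirely inside one bag — forcing width ≥ 2. Therefore the treewidth is 2.

Treewidth 2.
One optimal decomposition is:
Bags: B1 = {1, 2, 3}
Tree: (single bag)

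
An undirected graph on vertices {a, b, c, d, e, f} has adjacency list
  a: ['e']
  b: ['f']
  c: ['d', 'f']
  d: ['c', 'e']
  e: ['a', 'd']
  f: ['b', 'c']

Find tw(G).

A width-1 tree decomposition is:
Bags: B1 = {b, f}  B2 = {c, f}  B3 = {c, d}  B4 = {d, e}  B5 = {a, e}
Tree: B1–B2, B2–B3, B3–B4, B4–B5
Every bag has size at most 2, so the width is 2 − 1 = 1 and tw(G) ≤ 1. G has an edge, so its treewidth is at least 1. Combining the bounds, tw(G) = 1.

1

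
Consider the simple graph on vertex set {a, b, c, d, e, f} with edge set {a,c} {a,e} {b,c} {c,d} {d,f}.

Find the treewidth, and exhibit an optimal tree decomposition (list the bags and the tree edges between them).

Treewidth 1.
One such decomposition:
Bags: B1 = {c, d}  B2 = {a, c}  B3 = {b, c}  B4 = {a, e}  B5 = {d, f}
Tree: B1–B2, B2–B3, B2–B4, B1–B5

The largest bag has 2 vertices, giving width 1; this decomposition certifies tw(G) ≤ 1. G has an edge, so its treewidth is at least 1. The upper and lower bounds meet at 1, so that is the treewidth.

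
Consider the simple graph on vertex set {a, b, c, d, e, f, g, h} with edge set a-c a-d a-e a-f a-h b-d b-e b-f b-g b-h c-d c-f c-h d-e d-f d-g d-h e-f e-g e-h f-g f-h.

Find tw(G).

4

A width-4 tree decomposition is:
Bags: B1 = {a, d, e, f, h}  B2 = {b, d, e, f, h}  B3 = {a, c, d, f, h}  B4 = {b, d, e, f, g}
Tree: B1–B2, B1–B3, B2–B4
Each bag holds 5 vertices, so the decomposition has width 4, which upper-bounds the treewidth. For the lower bound, the 5 vertices {b, d, e, f, g} are pairwise adjacent, and any tree decomposition puts a clique entirely inside one bag — forcing width ≥ 4. The upper and lower bounds meet at 4, so that is the treewidth.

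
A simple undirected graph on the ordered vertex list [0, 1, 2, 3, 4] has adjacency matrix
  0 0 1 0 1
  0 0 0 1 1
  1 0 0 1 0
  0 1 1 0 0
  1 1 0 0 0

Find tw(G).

A width-2 tree decomposition is:
Bags: B1 = {0, 1, 4}  B2 = {0, 1, 3}  B3 = {0, 2, 3}
Tree: B1–B2, B2–B3
The largest bag has 3 vertices, giving width 2; this decomposition certifies tw(G) ≤ 2. Since 0–4–1–3–2–0 is a cycle in G, G is not acyclic. Forests are exactly the graphs of treewidth ≤ 1, so tw(G) ≥ 2. The upper and lower bounds meet at 2, so that is the treewidth.

2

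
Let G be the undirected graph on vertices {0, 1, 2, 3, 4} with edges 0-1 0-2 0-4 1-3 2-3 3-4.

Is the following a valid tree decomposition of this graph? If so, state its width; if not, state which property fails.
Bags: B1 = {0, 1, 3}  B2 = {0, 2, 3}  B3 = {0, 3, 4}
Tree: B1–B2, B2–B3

Yes; width 2.

Vertex coverage: the bags together contain {0, 1, 2, 3, 4}, the full vertex set. Edge coverage: each edge of G has both endpoints in at least one bag. Running intersection: for every vertex, the bags containing it form a connected subtree. All three properties hold, so this is a valid tree decomposition of width max|bag| − 1 = 2, and hence tw(G) ≤ 2.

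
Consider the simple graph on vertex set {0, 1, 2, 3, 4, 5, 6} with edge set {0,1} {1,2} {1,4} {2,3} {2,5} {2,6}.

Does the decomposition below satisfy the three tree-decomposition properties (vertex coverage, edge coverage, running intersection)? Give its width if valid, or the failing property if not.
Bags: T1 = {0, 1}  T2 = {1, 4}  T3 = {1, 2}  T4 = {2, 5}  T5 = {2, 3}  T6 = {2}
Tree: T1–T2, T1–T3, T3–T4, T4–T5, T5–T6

A tree decomposition must satisfy three properties: every vertex lies in some bag; for every edge, both endpoints lie together in some bag; and for every vertex, the bags containing it form a connected subtree. Here vertex 6 appears in no bag, so the decomposition is invalid.

No — vertex 6 appears in no bag.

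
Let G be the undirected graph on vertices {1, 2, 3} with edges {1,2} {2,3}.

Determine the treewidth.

A width-1 tree decomposition is:
Bags: B1 = {1, 2}  B2 = {2, 3}
Tree: B1–B2
Each bag holds 2 vertices, so the decomposition has width 1, which upper-bounds the treewidth. G has an edge, so its treewidth is at least 1. Therefore the treewidth is 1.

1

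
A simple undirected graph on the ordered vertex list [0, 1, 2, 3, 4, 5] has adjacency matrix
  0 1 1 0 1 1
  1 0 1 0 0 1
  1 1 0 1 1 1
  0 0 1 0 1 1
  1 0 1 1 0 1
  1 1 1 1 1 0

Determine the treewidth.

3

A width-3 tree decomposition is:
Bags: B1 = {0, 1, 2, 5}  B2 = {0, 2, 4, 5}  B3 = {2, 3, 4, 5}
Tree: B1–B2, B2–B3
Every bag has size at most 4, so the width is 4 − 1 = 3 and tw(G) ≤ 3. For the lower bound, the 4 vertices {0, 1, 2, 5} are pairwise adjacent, and any tree decomposition puts a clique entirely inside one bag — forcing width ≥ 3. Hence tw(G) = 3 exactly.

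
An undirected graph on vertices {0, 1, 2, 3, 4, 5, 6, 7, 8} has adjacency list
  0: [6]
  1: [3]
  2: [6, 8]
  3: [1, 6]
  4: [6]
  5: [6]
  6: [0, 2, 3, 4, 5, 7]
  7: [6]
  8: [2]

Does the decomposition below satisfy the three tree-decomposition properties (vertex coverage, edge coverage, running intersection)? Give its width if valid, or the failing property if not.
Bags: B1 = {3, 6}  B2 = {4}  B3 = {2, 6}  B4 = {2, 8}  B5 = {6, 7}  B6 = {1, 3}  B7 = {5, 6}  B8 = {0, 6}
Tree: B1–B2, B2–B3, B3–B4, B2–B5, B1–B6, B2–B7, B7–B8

A tree decomposition must satisfy three properties: every vertex lies in some bag; for every edge, both endpoints lie together in some bag; and for every vertex, the bags containing it form a connected subtree. Here edge (6,4) lies in no bag, so the decomposition is invalid.

No — edge (6,4) lies in no bag.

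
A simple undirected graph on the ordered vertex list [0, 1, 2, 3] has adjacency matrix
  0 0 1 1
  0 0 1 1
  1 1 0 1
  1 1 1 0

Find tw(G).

2

A width-2 tree decomposition is:
Bags: B1 = {1, 2, 3}  B2 = {0, 2, 3}
Tree: B1–B2
The largest bag has 3 vertices, giving width 2; this decomposition certifies tw(G) ≤ 2. Conversely, {0, 2, 3} is a clique of size 3, and the vertices of any clique must share a bag in every tree decomposition; so some bag has ≥ 3 vertices and tw(G) ≥ 2. Combining the bounds, tw(G) = 2.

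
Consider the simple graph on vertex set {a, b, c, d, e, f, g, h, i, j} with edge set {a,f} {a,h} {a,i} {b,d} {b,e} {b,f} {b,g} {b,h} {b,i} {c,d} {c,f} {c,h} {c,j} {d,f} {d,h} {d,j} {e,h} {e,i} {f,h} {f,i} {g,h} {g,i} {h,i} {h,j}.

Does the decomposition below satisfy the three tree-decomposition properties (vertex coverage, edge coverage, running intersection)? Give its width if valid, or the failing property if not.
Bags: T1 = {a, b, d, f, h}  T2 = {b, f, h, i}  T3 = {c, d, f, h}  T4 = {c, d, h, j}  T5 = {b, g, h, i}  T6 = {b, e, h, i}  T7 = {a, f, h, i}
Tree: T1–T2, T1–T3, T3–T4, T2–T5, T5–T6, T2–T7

A tree decomposition must satisfy three properties: every vertex lies in some bag; for every edge, both endpoints lie together in some bag; and for every vertex, the bags containing it form a connected subtree. Here bags containing vertex a are not connected in the tree, so the decomposition is invalid.

No — bags containing vertex a are not connected in the tree.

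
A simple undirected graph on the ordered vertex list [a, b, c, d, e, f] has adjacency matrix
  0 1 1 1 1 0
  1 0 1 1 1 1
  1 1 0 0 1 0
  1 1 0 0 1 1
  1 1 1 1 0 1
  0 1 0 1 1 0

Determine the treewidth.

A width-3 tree decomposition is:
Bags: B1 = {a, b, d, e}  B2 = {b, d, e, f}  B3 = {a, b, c, e}
Tree: B1–B2, B1–B3
Every bag has size at most 4, so the width is 4 − 1 = 3 and tw(G) ≤ 3. For the lower bound, the 4 vertices {b, d, e, f} are pairwise adjacent, and any tree decomposition puts a clique entirely inside one bag — forcing width ≥ 3. Combining the bounds, tw(G) = 3.

3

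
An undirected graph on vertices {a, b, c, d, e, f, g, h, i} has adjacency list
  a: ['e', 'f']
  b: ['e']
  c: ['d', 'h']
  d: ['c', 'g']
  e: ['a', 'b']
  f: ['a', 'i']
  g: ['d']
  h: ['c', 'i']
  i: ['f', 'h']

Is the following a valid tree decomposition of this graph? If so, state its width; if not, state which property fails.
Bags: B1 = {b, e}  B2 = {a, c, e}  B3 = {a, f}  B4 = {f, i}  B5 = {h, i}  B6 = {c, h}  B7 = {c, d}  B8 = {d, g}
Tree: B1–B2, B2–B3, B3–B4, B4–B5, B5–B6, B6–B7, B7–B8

A tree decomposition must satisfy three properties: every vertex lies in some bag; for every edge, both endpoints lie together in some bag; and for every vertex, the bags containing it form a connected subtree. Here bags containing vertex c are not connected in the tree, so the decomposition is invalid.

No — bags containing vertex c are not connected in the tree.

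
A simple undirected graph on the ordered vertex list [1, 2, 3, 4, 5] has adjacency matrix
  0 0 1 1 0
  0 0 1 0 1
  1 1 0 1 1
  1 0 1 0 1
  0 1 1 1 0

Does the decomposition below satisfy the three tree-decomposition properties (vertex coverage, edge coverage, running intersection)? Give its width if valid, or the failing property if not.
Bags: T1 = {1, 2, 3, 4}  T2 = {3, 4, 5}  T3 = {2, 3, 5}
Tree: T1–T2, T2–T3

No — bags containing vertex 2 are not connected in the tree.

A tree decomposition must satisfy three properties: every vertex lies in some bag; for every edge, both endpoints lie together in some bag; and for every vertex, the bags containing it form a connected subtree. Here bags containing vertex 2 are not connected in the tree, so the decomposition is invalid.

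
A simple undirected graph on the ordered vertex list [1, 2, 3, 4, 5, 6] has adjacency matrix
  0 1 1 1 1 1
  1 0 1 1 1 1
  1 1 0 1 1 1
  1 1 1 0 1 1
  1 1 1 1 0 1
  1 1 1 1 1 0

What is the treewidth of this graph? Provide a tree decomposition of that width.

Treewidth 5.
One such decomposition:
Bags: B1 = {1, 2, 3, 4, 5, 6}
Tree: (single bag)

A single bag containing all 6 vertices is trivially a valid decomposition of width 5. For the lower bound, the 6 vertices {1, 2, 3, 4, 5, 6} are pairwise adjacent, and any tree decomposition puts a clique entirely inside one bag — forcing width ≥ 5. The upper and lower bounds meet at 5, so that is the treewidth.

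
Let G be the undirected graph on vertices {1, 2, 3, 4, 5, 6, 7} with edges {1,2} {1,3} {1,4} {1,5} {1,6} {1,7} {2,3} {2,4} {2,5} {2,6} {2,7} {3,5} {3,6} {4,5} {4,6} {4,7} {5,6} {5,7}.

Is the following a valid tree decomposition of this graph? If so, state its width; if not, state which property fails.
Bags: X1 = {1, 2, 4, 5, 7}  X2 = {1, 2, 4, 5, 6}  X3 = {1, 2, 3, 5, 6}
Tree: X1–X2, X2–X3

Checking the three conditions: (i) the bags cover all of {1, 2, 3, 4, 5, 6, 7}; (ii) for each edge, some bag contains both endpoints; (iii) the bags containing any fixed vertex form a subtree. All hold, so the decomposition is valid with width 5 − 1 = 4.

Yes; width 4.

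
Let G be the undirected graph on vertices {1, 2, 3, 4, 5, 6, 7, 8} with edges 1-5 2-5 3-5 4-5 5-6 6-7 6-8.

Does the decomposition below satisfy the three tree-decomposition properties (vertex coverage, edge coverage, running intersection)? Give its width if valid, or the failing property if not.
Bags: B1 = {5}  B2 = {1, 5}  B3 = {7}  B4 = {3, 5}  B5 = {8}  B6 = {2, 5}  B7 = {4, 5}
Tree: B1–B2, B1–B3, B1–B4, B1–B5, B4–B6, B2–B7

A tree decomposition must satisfy three properties: every vertex lies in some bag; for every edge, both endpoints lie together in some bag; and for every vertex, the bags containing it form a connected subtree. Here vertex 6 appears in no bag, so the decomposition is invalid.

No — vertex 6 appears in no bag.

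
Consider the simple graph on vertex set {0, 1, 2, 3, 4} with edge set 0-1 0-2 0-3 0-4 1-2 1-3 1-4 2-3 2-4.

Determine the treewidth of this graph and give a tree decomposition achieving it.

Every bag has size at most 4, so the width is 4 − 1 = 3 and tw(G) ≤ 3. For the lower bound, the 4 vertices {0, 1, 2, 3} are pairwise adjacent, and any tree decomposition puts a clique entirely inside one bag — forcing width ≥ 3. Combining the bounds, tw(G) = 3.

Treewidth 3.
Bags: B1 = {0, 1, 2, 4}  B2 = {0, 1, 2, 3}
Tree: B1–B2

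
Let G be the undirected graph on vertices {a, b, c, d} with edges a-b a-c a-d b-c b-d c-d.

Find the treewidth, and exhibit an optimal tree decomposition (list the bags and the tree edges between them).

With just one bag of size 4, the width is 4 − 1 = 3, so tw(G) ≤ 3. For the lower bound, the 4 vertices {a, b, c, d} are pairwise adjacent, and any tree decomposition puts a clique entirely inside one bag — forcing width ≥ 3. The upper and lower bounds meet at 3, so that is the treewidth.

Treewidth 3.
One optimal decomposition is:
Bags: B1 = {a, b, c, d}
Tree: (single bag)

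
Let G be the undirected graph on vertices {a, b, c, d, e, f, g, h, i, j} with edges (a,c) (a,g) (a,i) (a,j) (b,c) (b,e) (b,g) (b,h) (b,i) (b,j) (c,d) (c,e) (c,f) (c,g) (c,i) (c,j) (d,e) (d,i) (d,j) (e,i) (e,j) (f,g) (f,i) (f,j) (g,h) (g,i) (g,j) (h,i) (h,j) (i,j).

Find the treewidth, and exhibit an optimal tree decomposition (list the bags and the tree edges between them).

Treewidth 4.
Bags: B1 = {b, g, h, i, j}  B2 = {b, c, g, i, j}  B3 = {b, c, e, i, j}  B4 = {a, c, g, i, j}  B5 = {c, f, g, i, j}  B6 = {c, d, e, i, j}
Tree: B1–B2, B2–B3, B2–B4, B2–B5, B3–B6

Each bag holds 5 vertices, so the decomposition has width 4, which upper-bounds the treewidth. Conversely, {b, g, h, i, j} is a clique of size 5, and the vertices of any clique must share a bag in every tree decomposition; so some bag has ≥ 5 vertices and tw(G) ≥ 4. Hence tw(G) = 4 exactly.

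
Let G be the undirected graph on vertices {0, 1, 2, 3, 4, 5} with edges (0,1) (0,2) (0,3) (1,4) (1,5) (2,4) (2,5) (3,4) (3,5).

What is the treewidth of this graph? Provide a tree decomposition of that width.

Treewidth 3.
One such decomposition:
Bags: B1 = {0, 3, 4, 5}  B2 = {0, 1, 4, 5}  B3 = {0, 2, 4, 5}
Tree: B1–B2, B2–B3

The largest bag has 4 vertices, giving width 3; this decomposition certifies tw(G) ≤ 3. For the lower bound: the 4 vertex sets {3,4}, {0,1}, {5}, {2} are disjoint, each induces a connected subgraph, and every pair is joined by at least one edge of G. Contracting each set to a single vertex therefore yields K_{4} as a minor, and since treewidth is minor-monotone, tw(G) ≥ tw(K_{4}) = 3. The upper and lower bounds meet at 3, so that is the treewidth.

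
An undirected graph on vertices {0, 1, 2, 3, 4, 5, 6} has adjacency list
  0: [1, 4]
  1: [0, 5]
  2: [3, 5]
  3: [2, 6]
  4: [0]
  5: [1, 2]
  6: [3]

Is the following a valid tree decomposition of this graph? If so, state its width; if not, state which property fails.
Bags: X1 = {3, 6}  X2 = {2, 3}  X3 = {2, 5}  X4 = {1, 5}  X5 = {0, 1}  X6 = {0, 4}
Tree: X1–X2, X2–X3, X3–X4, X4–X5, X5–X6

Yes; width 1.

Every vertex of G appears in some bag (union = {0, 1, 2, 3, 4, 5, 6}); every edge is covered by a bag; and for each vertex v the set of bags containing v is connected in the bag tree. The decomposition is therefore valid. The largest bag has 2 vertices, so the width is 1.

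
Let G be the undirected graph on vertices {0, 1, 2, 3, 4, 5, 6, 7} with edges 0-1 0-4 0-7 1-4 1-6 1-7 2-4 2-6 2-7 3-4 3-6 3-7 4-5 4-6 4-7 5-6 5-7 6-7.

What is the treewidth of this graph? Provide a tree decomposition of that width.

The largest bag has 4 vertices, giving width 3; this decomposition certifies tw(G) ≤ 3. On the other hand G contains the 4-clique {0, 1, 4, 7}. A clique must lie in a single bag of any decomposition, so no decomposition can have width below 3. Hence tw(G) = 3 exactly.

Treewidth 3.
One such decomposition:
Bags: B1 = {1, 4, 6, 7}  B2 = {4, 5, 6, 7}  B3 = {0, 1, 4, 7}  B4 = {3, 4, 6, 7}  B5 = {2, 4, 6, 7}
Tree: B1–B2, B1–B3, B2–B4, B1–B5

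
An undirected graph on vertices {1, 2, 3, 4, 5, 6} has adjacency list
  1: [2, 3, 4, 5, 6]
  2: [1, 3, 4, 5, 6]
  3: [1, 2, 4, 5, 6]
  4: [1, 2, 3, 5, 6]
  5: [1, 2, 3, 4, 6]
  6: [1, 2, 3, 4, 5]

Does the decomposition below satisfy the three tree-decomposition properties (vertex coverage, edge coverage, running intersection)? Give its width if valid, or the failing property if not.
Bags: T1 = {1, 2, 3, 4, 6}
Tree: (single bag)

A tree decomposition must satisfy three properties: every vertex lies in some bag; for every edge, both endpoints lie together in some bag; and for every vertex, the bags containing it form a connected subtree. Here vertex 5 appears in no bag, so the decomposition is invalid.

No — vertex 5 appears in no bag.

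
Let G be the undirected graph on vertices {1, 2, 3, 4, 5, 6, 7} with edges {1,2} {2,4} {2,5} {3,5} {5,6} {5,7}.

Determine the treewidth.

1

A width-1 tree decomposition is:
Bags: B1 = {2, 5}  B2 = {5, 6}  B3 = {3, 5}  B4 = {1, 2}  B5 = {5, 7}  B6 = {2, 4}
Tree: B1–B2, B2–B3, B1–B4, B1–B5, B4–B6
The largest bag has 2 vertices, giving width 1; this decomposition certifies tw(G) ≤ 1. Since G has at least one edge (e.g. 2–5), it is not an edgeless graph, so tw(G) ≥ 1. The upper and lower bounds meet at 1, so that is the treewidth.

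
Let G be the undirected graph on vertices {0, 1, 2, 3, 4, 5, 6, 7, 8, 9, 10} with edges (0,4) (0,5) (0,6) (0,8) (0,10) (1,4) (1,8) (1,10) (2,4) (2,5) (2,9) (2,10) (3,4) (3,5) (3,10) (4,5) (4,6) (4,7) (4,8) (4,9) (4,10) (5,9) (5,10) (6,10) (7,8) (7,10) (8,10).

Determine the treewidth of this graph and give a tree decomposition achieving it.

The largest bag has 4 vertices, giving width 3; this decomposition certifies tw(G) ≤ 3. Conversely, {2, 4, 5, 9} is a clique of size 4, and the vertices of any clique must share a bag in every tree decomposition; so some bag has ≥ 4 vertices and tw(G) ≥ 3. Combining the bounds, tw(G) = 3.

Treewidth 3.
One such decomposition:
Bags: B1 = {0, 4, 8, 10}  B2 = {4, 7, 8, 10}  B3 = {0, 4, 6, 10}  B4 = {0, 4, 5, 10}  B5 = {2, 4, 5, 10}  B6 = {2, 4, 5, 9}  B7 = {1, 4, 8, 10}  B8 = {3, 4, 5, 10}
Tree: B1–B2, B1–B3, B1–B4, B4–B5, B5–B6, B1–B7, B4–B8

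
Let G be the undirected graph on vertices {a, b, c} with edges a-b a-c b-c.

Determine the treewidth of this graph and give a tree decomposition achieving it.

Treewidth 2.
Bags: B1 = {a, b, c}
Tree: (single bag)

A single bag containing all 3 vertices is trivially a valid decomposition of width 2. On the other hand G contains the 3-clique {a, b, c}. A clique must lie in a single bag of any decomposition, so no decomposition can have width below 2. Combining the bounds, tw(G) = 2.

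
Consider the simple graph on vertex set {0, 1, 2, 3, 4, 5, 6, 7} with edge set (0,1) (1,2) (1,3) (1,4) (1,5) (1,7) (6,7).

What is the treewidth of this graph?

A width-1 tree decomposition is:
Bags: B1 = {1, 7}  B2 = {1, 3}  B3 = {0, 1}  B4 = {1, 4}  B5 = {1, 5}  B6 = {1, 2}  B7 = {6, 7}
Tree: B1–B2, B2–B3, B3–B4, B3–B5, B3–B6, B1–B7
Each bag holds 2 vertices, so the decomposition has width 1, which upper-bounds the treewidth. Any graph with an edge has treewidth ≥ 1, and G has the edge 1–7. The upper and lower bounds meet at 1, so that is the treewidth.

1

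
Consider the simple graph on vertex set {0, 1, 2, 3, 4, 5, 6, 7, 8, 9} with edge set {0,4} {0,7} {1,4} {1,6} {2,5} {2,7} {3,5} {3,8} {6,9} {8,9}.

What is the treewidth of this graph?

A width-2 tree decomposition is:
Bags: B1 = {0, 1, 4}  B2 = {0, 1, 6}  B3 = {0, 6, 9}  B4 = {0, 8, 9}  B5 = {0, 3, 8}  B6 = {0, 3, 5}  B7 = {0, 2, 5}  B8 = {0, 2, 7}
Tree: B1–B2, B2–B3, B3–B4, B4–B5, B5–B6, B6–B7, B7–B8
Each bag holds 3 vertices, so the decomposition has width 2, which upper-bounds the treewidth. The edges 0–4–1–6–9–8–3–5–2–7–0 form a cycle, so G is not a tree and its treewidth is at least 2. Combining the bounds, tw(G) = 2.

2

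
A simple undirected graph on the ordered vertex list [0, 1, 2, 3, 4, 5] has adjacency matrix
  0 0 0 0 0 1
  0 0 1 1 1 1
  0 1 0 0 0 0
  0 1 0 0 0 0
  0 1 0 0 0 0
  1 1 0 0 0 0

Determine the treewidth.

1

A width-1 tree decomposition is:
Bags: B1 = {1, 2}  B2 = {1, 4}  B3 = {1, 5}  B4 = {1, 3}  B5 = {0, 5}
Tree: B1–B2, B1–B3, B1–B4, B3–B5
The largest bag has 2 vertices, giving width 1; this decomposition certifies tw(G) ≤ 1. Any graph with an edge has treewidth ≥ 1, and G has the edge 1–2. Therefore the treewidth is 1.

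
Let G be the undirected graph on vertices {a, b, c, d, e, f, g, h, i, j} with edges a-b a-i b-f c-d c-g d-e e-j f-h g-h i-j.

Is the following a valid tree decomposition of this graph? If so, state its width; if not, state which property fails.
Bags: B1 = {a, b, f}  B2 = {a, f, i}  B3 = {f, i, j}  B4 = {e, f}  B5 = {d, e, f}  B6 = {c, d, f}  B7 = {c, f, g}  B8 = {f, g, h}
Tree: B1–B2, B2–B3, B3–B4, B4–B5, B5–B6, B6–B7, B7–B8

A tree decomposition must satisfy three properties: every vertex lies in some bag; for every edge, both endpoints lie together in some bag; and for every vertex, the bags containing it form a connected subtree. Here edge (j,e) lies in no bag, so the decomposition is invalid.

No — edge (j,e) lies in no bag.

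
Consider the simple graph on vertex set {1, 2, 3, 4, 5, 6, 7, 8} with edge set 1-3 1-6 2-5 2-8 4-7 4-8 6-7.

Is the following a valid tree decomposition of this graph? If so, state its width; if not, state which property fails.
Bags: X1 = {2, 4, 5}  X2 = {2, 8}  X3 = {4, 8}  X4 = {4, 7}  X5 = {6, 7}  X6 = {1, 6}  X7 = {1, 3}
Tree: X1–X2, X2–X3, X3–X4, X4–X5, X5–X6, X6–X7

No — bags containing vertex 4 are not connected in the tree.

A tree decomposition must satisfy three properties: every vertex lies in some bag; for every edge, both endpoints lie together in some bag; and for every vertex, the bags containing it form a connected subtree. Here bags containing vertex 4 are not connected in the tree, so the decomposition is invalid.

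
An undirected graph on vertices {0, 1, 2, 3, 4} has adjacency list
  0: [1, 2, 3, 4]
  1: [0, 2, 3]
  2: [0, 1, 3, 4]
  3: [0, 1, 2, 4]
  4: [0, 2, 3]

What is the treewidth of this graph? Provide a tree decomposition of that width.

Treewidth 3.
Bags: B1 = {0, 1, 2, 3}  B2 = {0, 2, 3, 4}
Tree: B1–B2

The largest bag has 4 vertices, giving width 3; this decomposition certifies tw(G) ≤ 3. Conversely, {0, 1, 2, 3} is a clique of size 4, and the vertices of any clique must share a bag in every tree decomposition; so some bag has ≥ 4 vertices and tw(G) ≥ 3. Therefore the treewidth is 3.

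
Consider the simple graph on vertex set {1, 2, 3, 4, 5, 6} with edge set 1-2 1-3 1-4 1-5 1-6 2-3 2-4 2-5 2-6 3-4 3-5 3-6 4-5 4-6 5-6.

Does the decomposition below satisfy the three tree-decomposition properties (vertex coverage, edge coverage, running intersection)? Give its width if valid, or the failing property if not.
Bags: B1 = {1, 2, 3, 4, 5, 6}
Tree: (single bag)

Yes; width 5.

Every vertex of G appears in some bag (union = {1, 2, 3, 4, 5, 6}); every edge is covered by a bag; and for each vertex v the set of bags containing v is connected in the bag tree. The decomposition is therefore valid. The largest bag has 6 vertices, so the width is 5.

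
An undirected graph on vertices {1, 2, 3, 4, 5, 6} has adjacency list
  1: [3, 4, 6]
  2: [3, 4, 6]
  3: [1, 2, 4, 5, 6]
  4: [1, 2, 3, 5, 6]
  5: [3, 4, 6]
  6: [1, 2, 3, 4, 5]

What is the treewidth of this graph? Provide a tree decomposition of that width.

Every bag has size at most 4, so the width is 4 − 1 = 3 and tw(G) ≤ 3. Conversely, {1, 3, 4, 6} is a clique of size 4, and the vertices of any clique must share a bag in every tree decomposition; so some bag has ≥ 4 vertices and tw(G) ≥ 3. Combining the bounds, tw(G) = 3.

Treewidth 3.
One optimal decomposition is:
Bags: B1 = {2, 3, 4, 6}  B2 = {3, 4, 5, 6}  B3 = {1, 3, 4, 6}
Tree: B1–B2, B1–B3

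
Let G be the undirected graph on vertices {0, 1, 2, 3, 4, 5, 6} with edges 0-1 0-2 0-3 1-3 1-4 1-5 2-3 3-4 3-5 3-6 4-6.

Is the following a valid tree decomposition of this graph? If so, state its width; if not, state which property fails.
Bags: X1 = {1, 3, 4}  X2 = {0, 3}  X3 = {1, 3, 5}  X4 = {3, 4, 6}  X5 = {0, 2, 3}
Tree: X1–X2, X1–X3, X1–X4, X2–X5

No — edge (1,0) lies in no bag.

A tree decomposition must satisfy three properties: every vertex lies in some bag; for every edge, both endpoints lie together in some bag; and for every vertex, the bags containing it form a connected subtree. Here edge (1,0) lies in no bag, so the decomposition is invalid.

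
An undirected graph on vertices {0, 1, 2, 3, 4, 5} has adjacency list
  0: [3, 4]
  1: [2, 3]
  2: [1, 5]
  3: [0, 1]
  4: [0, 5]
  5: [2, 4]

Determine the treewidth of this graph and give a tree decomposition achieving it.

Treewidth 2.
One optimal decomposition is:
Bags: B1 = {0, 1, 3}  B2 = {0, 1, 4}  B3 = {1, 4, 5}  B4 = {1, 2, 5}
Tree: B1–B2, B2–B3, B3–B4

Every bag has size at most 3, so the width is 3 − 1 = 2 and tw(G) ≤ 2. For the lower bound, G contains the cycle 1–3–0–4–5–2–1, so G is not a forest; only forests have treewidth ≤ 1, hence tw(G) ≥ 2. The upper and lower bounds meet at 2, so that is the treewidth.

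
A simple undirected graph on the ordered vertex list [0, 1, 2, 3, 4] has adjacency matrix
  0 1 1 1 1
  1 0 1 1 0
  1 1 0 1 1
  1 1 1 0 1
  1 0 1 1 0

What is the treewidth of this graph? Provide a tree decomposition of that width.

Treewidth 3.
Bags: B1 = {0, 2, 3, 4}  B2 = {0, 1, 2, 3}
Tree: B1–B2

The largest bag has 4 vertices, giving width 3; this decomposition certifies tw(G) ≤ 3. On the other hand G contains the 4-clique {0, 1, 2, 3}. A clique must lie in a single bag of any decomposition, so no decomposition can have width below 3. Therefore the treewidth is 3.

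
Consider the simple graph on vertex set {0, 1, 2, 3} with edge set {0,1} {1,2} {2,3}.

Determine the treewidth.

1

A width-1 tree decomposition is:
Bags: B1 = {2, 3}  B2 = {1, 2}  B3 = {0, 1}
Tree: B1–B2, B2–B3
Every bag has size at most 2, so the width is 2 − 1 = 1 and tw(G) ≤ 1. Since G has at least one edge (e.g. 3–2), it is not an edgeless graph, so tw(G) ≥ 1. Hence tw(G) = 1 exactly.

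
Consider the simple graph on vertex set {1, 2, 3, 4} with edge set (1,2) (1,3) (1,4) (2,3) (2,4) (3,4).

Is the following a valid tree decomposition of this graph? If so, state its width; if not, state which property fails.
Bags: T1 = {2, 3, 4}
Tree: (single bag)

No — vertex 1 appears in no bag.

A tree decomposition must satisfy three properties: every vertex lies in some bag; for every edge, both endpoints lie together in some bag; and for every vertex, the bags containing it form a connected subtree. Here vertex 1 appears in no bag, so the decomposition is invalid.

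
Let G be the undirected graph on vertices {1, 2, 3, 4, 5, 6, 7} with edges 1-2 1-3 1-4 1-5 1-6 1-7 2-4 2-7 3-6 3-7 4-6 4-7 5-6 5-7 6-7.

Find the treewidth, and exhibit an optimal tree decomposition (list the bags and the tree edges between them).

Treewidth 3.
Bags: B1 = {1, 4, 6, 7}  B2 = {1, 5, 6, 7}  B3 = {1, 3, 6, 7}  B4 = {1, 2, 4, 7}
Tree: B1–B2, B2–B3, B1–B4

The largest bag has 4 vertices, giving width 3; this decomposition certifies tw(G) ≤ 3. Conversely, {1, 2, 4, 7} is a clique of size 4, and the vertices of any clique must share a bag in every tree decomposition; so some bag has ≥ 4 vertices and tw(G) ≥ 3. The upper and lower bounds meet at 3, so that is the treewidth.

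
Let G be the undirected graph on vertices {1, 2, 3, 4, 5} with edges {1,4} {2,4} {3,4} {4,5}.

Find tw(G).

1

A width-1 tree decomposition is:
Bags: B1 = {1, 4}  B2 = {3, 4}  B3 = {2, 4}  B4 = {4, 5}
Tree: B1–B2, B1–B3, B1–B4
Every bag has size at most 2, so the width is 2 − 1 = 1 and tw(G) ≤ 1. Since G has at least one edge (e.g. 1–4), it is not an edgeless graph, so tw(G) ≥ 1. Combining the bounds, tw(G) = 1.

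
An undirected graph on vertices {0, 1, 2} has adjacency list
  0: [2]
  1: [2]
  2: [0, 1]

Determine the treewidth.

1

A width-1 tree decomposition is:
Bags: B1 = {0, 2}  B2 = {1, 2}
Tree: B1–B2
The largest bag has 2 vertices, giving width 1; this decomposition certifies tw(G) ≤ 1. Any graph with an edge has treewidth ≥ 1, and G has the edge 2–0. Therefore the treewidth is 1.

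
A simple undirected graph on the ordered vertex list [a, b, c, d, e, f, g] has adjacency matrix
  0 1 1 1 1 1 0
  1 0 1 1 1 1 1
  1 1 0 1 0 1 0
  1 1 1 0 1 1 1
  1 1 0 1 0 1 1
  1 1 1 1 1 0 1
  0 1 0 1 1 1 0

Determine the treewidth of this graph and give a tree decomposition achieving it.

The largest bag has 5 vertices, giving width 4; this decomposition certifies tw(G) ≤ 4. Conversely, {b, d, e, f, g} is a clique of size 5, and the vertices of any clique must share a bag in every tree decomposition; so some bag has ≥ 5 vertices and tw(G) ≥ 4. Hence tw(G) = 4 exactly.

Treewidth 4.
Bags: B1 = {a, b, d, e, f}  B2 = {b, d, e, f, g}  B3 = {a, b, c, d, f}
Tree: B1–B2, B1–B3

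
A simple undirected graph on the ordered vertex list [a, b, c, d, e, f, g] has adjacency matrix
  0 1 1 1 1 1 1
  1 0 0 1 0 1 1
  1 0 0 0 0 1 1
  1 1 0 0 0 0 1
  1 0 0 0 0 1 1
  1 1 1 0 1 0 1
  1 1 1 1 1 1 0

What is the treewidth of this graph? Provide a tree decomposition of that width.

The largest bag has 4 vertices, giving width 3; this decomposition certifies tw(G) ≤ 3. Conversely, {a, b, d, g} is a clique of size 4, and the vertices of any clique must share a bag in every tree decomposition; so some bag has ≥ 4 vertices and tw(G) ≥ 3. Therefore the treewidth is 3.

Treewidth 3.
Bags: B1 = {a, e, f, g}  B2 = {a, c, f, g}  B3 = {a, b, f, g}  B4 = {a, b, d, g}
Tree: B1–B2, B2–B3, B3–B4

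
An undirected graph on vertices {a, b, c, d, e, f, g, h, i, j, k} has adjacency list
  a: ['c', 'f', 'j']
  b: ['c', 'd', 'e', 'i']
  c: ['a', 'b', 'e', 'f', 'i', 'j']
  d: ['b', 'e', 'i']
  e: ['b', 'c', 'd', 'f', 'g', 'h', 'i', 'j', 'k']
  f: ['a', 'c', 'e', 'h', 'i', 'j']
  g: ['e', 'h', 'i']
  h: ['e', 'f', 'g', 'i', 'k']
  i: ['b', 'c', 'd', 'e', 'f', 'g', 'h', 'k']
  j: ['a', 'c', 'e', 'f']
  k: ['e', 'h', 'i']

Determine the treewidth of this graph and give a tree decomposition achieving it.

Each bag holds 4 vertices, so the decomposition has width 3, which upper-bounds the treewidth. For the lower bound, the 4 vertices {c, e, f, j} are pairwise adjacent, and any tree decomposition puts a clique entirely inside one bag — forcing width ≥ 3. Therefore the treewidth is 3.

Treewidth 3.
One optimal decomposition is:
Bags: B1 = {c, e, f, i}  B2 = {b, c, e, i}  B3 = {e, f, h, i}  B4 = {c, e, f, j}  B5 = {b, d, e, i}  B6 = {e, g, h, i}  B7 = {e, h, i, k}  B8 = {a, c, f, j}
Tree: B1–B2, B1–B3, B1–B4, B2–B5, B3–B6, B6–B7, B4–B8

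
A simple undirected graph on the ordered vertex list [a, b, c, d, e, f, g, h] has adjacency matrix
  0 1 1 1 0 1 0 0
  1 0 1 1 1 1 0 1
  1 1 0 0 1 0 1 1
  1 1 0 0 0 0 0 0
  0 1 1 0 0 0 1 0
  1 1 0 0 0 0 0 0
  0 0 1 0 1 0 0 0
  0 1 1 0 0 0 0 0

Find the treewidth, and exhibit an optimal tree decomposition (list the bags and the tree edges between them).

Treewidth 2.
Bags: B1 = {b, c, e}  B2 = {b, c, h}  B3 = {a, b, c}  B4 = {c, e, g}  B5 = {a, b, d}  B6 = {a, b, f}
Tree: B1–B2, B2–B3, B1–B4, B3–B5, B3–B6

Every bag has size at most 3, so the width is 3 − 1 = 2 and tw(G) ≤ 2. On the other hand G contains the 3-clique {c, e, g}. A clique must lie in a single bag of any decomposition, so no decomposition can have width below 2. The upper and lower bounds meet at 2, so that is the treewidth.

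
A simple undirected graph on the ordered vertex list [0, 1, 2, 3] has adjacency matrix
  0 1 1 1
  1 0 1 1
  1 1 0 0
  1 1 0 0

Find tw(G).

A width-2 tree decomposition is:
Bags: B1 = {0, 1, 2}  B2 = {0, 1, 3}
Tree: B1–B2
Every bag has size at most 3, so the width is 3 − 1 = 2 and tw(G) ≤ 2. On the other hand G contains the 3-clique {0, 1, 2}. A clique must lie in a single bag of any decomposition, so no decomposition can have width below 2. Combining the bounds, tw(G) = 2.

2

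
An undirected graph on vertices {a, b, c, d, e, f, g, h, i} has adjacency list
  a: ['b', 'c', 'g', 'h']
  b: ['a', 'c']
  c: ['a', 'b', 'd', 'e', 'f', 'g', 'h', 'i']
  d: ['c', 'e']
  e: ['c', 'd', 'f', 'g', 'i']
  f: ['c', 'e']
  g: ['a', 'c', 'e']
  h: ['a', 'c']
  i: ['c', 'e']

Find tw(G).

2

A width-2 tree decomposition is:
Bags: B1 = {a, c, g}  B2 = {c, e, g}  B3 = {c, e, f}  B4 = {c, d, e}  B5 = {a, b, c}  B6 = {c, e, i}  B7 = {a, c, h}
Tree: B1–B2, B2–B3, B3–B4, B1–B5, B3–B6, B5–B7
Each bag holds 3 vertices, so the decomposition has width 2, which upper-bounds the treewidth. On the other hand G contains the 3-clique {c, d, e}. A clique must lie in a single bag of any decomposition, so no decomposition can have width below 2. Hence tw(G) = 2 exactly.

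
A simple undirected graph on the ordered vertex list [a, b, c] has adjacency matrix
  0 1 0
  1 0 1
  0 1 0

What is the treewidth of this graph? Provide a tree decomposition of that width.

Each bag holds 2 vertices, so the decomposition has width 1, which upper-bounds the treewidth. Since G has at least one edge (e.g. a–b), it is not an edgeless graph, so tw(G) ≥ 1. The upper and lower bounds meet at 1, so that is the treewidth.

Treewidth 1.
One such decomposition:
Bags: B1 = {a, b}  B2 = {b, c}
Tree: B1–B2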